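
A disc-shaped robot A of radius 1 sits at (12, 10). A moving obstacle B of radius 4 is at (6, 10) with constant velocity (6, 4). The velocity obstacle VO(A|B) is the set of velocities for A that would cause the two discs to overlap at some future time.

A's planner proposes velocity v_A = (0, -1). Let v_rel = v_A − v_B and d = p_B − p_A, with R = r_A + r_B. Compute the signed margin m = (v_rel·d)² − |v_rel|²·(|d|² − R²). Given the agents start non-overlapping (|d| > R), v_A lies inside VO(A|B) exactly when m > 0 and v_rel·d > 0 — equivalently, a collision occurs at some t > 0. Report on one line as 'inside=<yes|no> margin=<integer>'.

d = (-6, 0),  |d|² = 36;  R = 1+4 = 5,  c = 36−5² = 11
v_rel = (-6, -5),  |v_rel|² = 61;  v_rel·d = (-6)·(-6) + (-5)·(0) = 36
61·t² − 72·t + 11 = 0  ⇒  m = 36² − 61·11 = 625
m = 625 > 0,  v_rel·d = 36 > 0  ⇒  inside

inside=yes margin=625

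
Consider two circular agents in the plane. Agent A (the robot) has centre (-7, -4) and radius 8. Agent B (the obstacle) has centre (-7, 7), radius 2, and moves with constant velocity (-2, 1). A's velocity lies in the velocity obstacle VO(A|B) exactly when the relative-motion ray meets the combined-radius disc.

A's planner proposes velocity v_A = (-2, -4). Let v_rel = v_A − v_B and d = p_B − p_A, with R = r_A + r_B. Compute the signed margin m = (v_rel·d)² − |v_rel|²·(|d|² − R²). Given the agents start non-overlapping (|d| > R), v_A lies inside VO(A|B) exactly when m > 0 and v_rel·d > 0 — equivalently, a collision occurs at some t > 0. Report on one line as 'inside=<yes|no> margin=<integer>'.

d = (0, 11),  |d|² = 121;  R = 8+2 = 10,  c = 121−10² = 21
v_rel = (0, -5),  |v_rel|² = 25;  v_rel·d = (0)·(0) + (-5)·(11) = -55
25·t² + 110·t + 21 = 0  ⇒  m = (-55)² − 25·21 = 2500
m = 2500 > 0,  v_rel·d = -55 < 0  ⇒  outside

inside=no margin=2500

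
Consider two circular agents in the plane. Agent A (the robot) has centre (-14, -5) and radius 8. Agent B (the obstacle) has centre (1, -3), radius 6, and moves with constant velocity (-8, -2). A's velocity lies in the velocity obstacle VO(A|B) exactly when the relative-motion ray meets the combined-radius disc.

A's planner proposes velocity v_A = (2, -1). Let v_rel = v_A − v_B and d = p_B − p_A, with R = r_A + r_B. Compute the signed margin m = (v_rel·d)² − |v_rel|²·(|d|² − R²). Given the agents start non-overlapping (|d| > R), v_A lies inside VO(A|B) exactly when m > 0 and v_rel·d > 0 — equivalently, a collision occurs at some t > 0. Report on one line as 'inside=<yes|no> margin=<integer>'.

d = (15, 2),  |d|² = 229;  R = 8+6 = 14,  c = 229−14² = 33
v_rel = (10, 1),  |v_rel|² = 101;  v_rel·d = (10)·(15) + (1)·(2) = 152
101·t² − 304·t + 33 = 0  ⇒  m = 152² − 101·33 = 19771
m = 19771 > 0,  v_rel·d = 152 > 0  ⇒  inside

inside=yes margin=19771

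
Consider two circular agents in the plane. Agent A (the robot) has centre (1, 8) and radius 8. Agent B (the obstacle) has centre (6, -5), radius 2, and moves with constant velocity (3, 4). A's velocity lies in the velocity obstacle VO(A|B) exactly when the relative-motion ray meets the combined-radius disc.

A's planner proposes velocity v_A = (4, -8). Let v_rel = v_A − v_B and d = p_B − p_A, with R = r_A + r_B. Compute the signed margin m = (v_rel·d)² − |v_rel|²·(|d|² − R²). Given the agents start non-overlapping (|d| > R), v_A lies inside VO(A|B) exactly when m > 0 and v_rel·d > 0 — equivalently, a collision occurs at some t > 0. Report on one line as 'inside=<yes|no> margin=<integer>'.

d = (5, -13),  |d|² = 194;  R = 8+2 = 10,  c = 194−10² = 94
v_rel = (1, -12),  |v_rel|² = 145;  v_rel·d = (1)·(5) + (-12)·(-13) = 161
145·t² − 322·t + 94 = 0  ⇒  m = 161² − 145·94 = 12291
m = 12291 > 0,  v_rel·d = 161 > 0  ⇒  inside

inside=yes margin=12291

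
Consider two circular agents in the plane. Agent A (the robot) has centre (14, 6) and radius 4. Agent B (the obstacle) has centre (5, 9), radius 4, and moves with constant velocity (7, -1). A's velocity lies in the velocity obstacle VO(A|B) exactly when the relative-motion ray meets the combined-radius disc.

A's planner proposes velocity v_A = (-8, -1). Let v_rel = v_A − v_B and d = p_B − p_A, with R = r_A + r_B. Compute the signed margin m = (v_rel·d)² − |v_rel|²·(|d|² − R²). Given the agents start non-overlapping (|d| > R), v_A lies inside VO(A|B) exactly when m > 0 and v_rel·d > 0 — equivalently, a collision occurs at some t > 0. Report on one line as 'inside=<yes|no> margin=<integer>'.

d = (-9, 3),  |d|² = 90;  R = 4+4 = 8,  c = 90−8² = 26
v_rel = (-15, 0),  |v_rel|² = 225;  v_rel·d = (-15)·(-9) + (0)·(3) = 135
225·t² − 270·t + 26 = 0  ⇒  m = 135² − 225·26 = 12375
m = 12375 > 0,  v_rel·d = 135 > 0  ⇒  inside

inside=yes margin=12375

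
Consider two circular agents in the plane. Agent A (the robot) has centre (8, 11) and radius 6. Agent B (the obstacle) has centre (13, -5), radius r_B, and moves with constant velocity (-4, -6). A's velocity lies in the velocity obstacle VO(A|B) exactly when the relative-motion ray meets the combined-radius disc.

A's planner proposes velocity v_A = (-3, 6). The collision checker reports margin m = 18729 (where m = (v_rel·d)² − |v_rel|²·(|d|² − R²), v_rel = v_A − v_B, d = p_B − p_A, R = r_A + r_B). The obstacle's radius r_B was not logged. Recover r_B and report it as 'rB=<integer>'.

m = 18729
d = (5, -16);  v_rel = (1, 12),  |v_rel|² = 145
v_rel×d = (1)·(-16) − (12)·(5) = -76
since m = R²·145 − (-76)²:  R² = (5776 + 18729) / 145 = 169
R = √169 = 13  ⇒  r_B = 13 − 6 = 7

rB=7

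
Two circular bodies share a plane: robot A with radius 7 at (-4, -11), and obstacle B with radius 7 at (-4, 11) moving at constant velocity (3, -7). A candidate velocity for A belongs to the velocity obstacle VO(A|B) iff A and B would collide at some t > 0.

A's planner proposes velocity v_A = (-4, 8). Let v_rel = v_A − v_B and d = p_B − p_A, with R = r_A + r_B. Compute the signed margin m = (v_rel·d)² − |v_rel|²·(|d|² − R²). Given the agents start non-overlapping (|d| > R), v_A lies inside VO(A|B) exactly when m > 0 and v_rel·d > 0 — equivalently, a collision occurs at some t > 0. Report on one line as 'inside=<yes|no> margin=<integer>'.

d = (0, 22),  |d|² = 484;  R = 7+7 = 14,  c = 484−14² = 288
v_rel = (-7, 15),  |v_rel|² = 274;  v_rel·d = (-7)·(0) + (15)·(22) = 330
274·t² − 660·t + 288 = 0  ⇒  m = 330² − 274·288 = 29988
m = 29988 > 0,  v_rel·d = 330 > 0  ⇒  inside

inside=yes margin=29988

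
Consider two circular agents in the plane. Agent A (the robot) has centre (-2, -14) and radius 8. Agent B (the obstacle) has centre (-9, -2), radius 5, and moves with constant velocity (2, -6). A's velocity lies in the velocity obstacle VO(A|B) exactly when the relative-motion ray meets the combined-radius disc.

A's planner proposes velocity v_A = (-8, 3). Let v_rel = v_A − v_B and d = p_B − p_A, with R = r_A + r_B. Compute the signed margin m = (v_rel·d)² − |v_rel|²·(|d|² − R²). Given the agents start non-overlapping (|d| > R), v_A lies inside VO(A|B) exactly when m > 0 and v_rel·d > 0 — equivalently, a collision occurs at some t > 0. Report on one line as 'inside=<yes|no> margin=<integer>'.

d = (-7, 12),  |d|² = 193;  R = 8+5 = 13,  c = 193−13² = 24
v_rel = (-10, 9),  |v_rel|² = 181;  v_rel·d = (-10)·(-7) + (9)·(12) = 178
181·t² − 356·t + 24 = 0  ⇒  m = 178² − 181·24 = 27340
m = 27340 > 0,  v_rel·d = 178 > 0  ⇒  inside

inside=yes margin=27340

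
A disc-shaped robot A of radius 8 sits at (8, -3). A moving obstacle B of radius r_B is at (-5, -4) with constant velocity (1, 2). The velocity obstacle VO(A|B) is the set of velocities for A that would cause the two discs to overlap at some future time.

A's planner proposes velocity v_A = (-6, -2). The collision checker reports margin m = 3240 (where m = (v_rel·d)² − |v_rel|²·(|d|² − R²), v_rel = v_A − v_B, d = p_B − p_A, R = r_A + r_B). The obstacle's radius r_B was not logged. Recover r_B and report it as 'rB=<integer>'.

m = 3240
d = (-13, -1);  v_rel = (-7, -4),  |v_rel|² = 65
v_rel×d = (-7)·(-1) − (-4)·(-13) = -45
since m = R²·65 − (-45)²:  R² = (2025 + 3240) / 65 = 81
R = √81 = 9  ⇒  r_B = 9 − 8 = 1

rB=1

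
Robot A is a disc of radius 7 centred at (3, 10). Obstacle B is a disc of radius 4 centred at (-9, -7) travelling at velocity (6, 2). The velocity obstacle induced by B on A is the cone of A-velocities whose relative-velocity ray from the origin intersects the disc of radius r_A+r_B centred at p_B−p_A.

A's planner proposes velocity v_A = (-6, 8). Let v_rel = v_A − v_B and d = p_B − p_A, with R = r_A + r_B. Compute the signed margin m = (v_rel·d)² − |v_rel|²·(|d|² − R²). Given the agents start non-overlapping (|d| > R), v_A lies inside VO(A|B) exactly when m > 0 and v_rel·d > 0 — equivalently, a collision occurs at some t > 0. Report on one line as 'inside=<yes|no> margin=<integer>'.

d = (-12, -17),  |d|² = 433;  R = 7+4 = 11,  c = 433−11² = 312
v_rel = (-12, 6),  |v_rel|² = 180;  v_rel·d = (-12)·(-12) + (6)·(-17) = 42
180·t² − 84·t + 312 = 0  ⇒  m = 42² − 180·312 = -54396
m = -54396 < 0,  v_rel·d = 42 > 0  ⇒  outside

inside=no margin=-54396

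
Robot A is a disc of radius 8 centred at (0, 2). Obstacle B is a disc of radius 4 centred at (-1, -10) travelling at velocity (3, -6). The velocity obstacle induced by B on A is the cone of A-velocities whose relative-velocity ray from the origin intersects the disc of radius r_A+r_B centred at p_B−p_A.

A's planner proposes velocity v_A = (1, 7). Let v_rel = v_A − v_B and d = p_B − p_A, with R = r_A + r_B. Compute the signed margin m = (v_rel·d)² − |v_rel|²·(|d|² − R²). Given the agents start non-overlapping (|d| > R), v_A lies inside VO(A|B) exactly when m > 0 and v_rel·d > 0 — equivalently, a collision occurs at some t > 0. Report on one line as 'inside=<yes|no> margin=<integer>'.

d = (-1, -12),  |d|² = 145;  R = 8+4 = 12,  c = 145−12² = 1
v_rel = (-2, 13),  |v_rel|² = 173;  v_rel·d = (-2)·(-1) + (13)·(-12) = -154
173·t² + 308·t + 1 = 0  ⇒  m = (-154)² − 173·1 = 23543
m = 23543 > 0,  v_rel·d = -154 < 0  ⇒  outside

inside=no margin=23543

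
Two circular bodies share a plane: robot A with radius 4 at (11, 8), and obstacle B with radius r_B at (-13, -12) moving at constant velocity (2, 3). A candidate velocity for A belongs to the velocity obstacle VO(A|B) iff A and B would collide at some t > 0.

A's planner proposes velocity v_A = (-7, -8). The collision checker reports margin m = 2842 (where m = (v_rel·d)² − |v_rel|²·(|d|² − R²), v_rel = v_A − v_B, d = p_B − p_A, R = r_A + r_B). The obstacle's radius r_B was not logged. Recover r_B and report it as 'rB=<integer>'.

m = 2842
d = (-24, -20);  v_rel = (-9, -11),  |v_rel|² = 202
v_rel×d = (-9)·(-20) − (-11)·(-24) = -84
since m = R²·202 − (-84)²:  R² = (7056 + 2842) / 202 = 49
R = √49 = 7  ⇒  r_B = 7 − 4 = 3

rB=3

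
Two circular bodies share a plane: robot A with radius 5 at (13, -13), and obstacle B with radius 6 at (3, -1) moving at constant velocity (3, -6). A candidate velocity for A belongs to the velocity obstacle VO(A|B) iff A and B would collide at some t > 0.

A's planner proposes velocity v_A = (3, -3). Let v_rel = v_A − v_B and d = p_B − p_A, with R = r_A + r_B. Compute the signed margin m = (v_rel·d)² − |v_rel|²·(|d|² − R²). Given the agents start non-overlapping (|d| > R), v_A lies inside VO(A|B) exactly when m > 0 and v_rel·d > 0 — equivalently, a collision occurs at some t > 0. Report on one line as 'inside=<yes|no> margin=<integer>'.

d = (-10, 12),  |d|² = 244;  R = 5+6 = 11,  c = 244−11² = 123
v_rel = (0, 3),  |v_rel|² = 9;  v_rel·d = (0)·(-10) + (3)·(12) = 36
9·t² − 72·t + 123 = 0  ⇒  m = 36² − 9·123 = 189
m = 189 > 0,  v_rel·d = 36 > 0  ⇒  inside

inside=yes margin=189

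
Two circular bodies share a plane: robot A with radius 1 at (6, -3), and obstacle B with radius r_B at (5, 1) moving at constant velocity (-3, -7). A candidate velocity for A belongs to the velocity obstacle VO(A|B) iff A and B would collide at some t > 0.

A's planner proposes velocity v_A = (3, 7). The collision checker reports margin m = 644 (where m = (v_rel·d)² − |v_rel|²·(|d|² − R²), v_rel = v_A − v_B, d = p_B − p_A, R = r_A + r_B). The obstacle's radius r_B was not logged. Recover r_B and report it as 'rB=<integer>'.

m = 644
d = (-1, 4);  v_rel = (6, 14),  |v_rel|² = 232
v_rel×d = (6)·(4) − (14)·(-1) = 38
since m = R²·232 − 38²:  R² = (1444 + 644) / 232 = 9
R = √9 = 3  ⇒  r_B = 3 − 1 = 2

rB=2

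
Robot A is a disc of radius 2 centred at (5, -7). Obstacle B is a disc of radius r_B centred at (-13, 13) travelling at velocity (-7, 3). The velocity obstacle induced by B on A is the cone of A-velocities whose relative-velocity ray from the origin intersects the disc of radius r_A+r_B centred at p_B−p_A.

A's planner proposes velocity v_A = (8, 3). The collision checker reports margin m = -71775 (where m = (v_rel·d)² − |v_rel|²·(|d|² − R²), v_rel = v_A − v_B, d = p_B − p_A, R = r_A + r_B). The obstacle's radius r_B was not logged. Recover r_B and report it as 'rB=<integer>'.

m = -71775
d = (-18, 20);  v_rel = (15, 0),  |v_rel|² = 225
v_rel×d = (15)·(20) − (0)·(-18) = 300
since m = R²·225 − 300²:  R² = (90000 + -71775) / 225 = 81
R = √81 = 9  ⇒  r_B = 9 − 2 = 7

rB=7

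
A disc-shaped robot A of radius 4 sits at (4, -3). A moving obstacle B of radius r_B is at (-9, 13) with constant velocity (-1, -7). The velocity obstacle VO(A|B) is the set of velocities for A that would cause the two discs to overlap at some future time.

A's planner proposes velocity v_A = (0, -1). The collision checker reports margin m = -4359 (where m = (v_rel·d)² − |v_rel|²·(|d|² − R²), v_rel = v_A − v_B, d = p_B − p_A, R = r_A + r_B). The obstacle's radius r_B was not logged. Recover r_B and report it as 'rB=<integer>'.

m = -4359
d = (-13, 16);  v_rel = (1, 6),  |v_rel|² = 37
v_rel×d = (1)·(16) − (6)·(-13) = 94
since m = R²·37 − 94²:  R² = (8836 + -4359) / 37 = 121
R = √121 = 11  ⇒  r_B = 11 − 4 = 7

rB=7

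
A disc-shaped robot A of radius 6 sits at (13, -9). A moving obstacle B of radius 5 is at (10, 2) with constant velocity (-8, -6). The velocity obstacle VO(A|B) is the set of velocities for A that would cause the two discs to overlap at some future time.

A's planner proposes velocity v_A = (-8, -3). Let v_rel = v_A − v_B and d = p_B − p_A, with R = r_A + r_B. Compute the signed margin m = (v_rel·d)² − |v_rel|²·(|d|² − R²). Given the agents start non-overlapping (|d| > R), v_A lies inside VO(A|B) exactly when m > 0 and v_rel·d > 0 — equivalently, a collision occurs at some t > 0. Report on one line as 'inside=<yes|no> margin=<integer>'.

d = (-3, 11),  |d|² = 130;  R = 6+5 = 11,  c = 130−11² = 9
v_rel = (0, 3),  |v_rel|² = 9;  v_rel·d = (0)·(-3) + (3)·(11) = 33
9·t² − 66·t + 9 = 0  ⇒  m = 33² − 9·9 = 1008
m = 1008 > 0,  v_rel·d = 33 > 0  ⇒  inside

inside=yes margin=1008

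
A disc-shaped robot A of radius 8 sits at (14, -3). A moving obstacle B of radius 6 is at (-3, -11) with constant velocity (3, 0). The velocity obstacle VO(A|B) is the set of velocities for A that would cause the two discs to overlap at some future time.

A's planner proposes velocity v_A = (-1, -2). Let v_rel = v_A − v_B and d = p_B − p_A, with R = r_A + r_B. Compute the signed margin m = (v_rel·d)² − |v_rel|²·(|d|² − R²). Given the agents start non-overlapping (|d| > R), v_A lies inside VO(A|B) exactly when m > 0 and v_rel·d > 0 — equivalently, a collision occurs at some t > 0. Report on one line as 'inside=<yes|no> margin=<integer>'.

d = (-17, -8),  |d|² = 353;  R = 8+6 = 14,  c = 353−14² = 157
v_rel = (-4, -2),  |v_rel|² = 20;  v_rel·d = (-4)·(-17) + (-2)·(-8) = 84
20·t² − 168·t + 157 = 0  ⇒  m = 84² − 20·157 = 3916
m = 3916 > 0,  v_rel·d = 84 > 0  ⇒  inside

inside=yes margin=3916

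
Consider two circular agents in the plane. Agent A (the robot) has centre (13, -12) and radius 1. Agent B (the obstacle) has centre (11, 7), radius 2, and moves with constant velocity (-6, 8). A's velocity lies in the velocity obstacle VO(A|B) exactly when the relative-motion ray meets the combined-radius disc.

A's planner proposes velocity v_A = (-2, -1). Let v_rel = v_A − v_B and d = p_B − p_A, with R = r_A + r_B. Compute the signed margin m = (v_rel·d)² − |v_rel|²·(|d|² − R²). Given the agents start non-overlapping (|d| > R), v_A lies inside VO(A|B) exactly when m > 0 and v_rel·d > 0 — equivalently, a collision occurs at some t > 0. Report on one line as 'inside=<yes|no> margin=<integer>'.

d = (-2, 19),  |d|² = 365;  R = 1+2 = 3,  c = 365−3² = 356
v_rel = (4, -9),  |v_rel|² = 97;  v_rel·d = (4)·(-2) + (-9)·(19) = -179
97·t² + 358·t + 356 = 0  ⇒  m = (-179)² − 97·356 = -2491
m = -2491 < 0,  v_rel·d = -179 < 0  ⇒  outside

inside=no margin=-2491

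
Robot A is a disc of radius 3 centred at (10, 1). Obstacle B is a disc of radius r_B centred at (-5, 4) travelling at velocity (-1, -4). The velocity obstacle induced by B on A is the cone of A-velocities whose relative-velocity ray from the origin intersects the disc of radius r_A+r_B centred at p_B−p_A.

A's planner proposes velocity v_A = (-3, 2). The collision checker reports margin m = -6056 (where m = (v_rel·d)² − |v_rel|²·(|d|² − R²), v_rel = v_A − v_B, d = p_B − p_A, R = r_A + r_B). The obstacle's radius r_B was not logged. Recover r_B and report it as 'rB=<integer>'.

m = -6056
d = (-15, 3);  v_rel = (-2, 6),  |v_rel|² = 40
v_rel×d = (-2)·(3) − (6)·(-15) = 84
since m = R²·40 − 84²:  R² = (7056 + -6056) / 40 = 25
R = √25 = 5  ⇒  r_B = 5 − 3 = 2

rB=2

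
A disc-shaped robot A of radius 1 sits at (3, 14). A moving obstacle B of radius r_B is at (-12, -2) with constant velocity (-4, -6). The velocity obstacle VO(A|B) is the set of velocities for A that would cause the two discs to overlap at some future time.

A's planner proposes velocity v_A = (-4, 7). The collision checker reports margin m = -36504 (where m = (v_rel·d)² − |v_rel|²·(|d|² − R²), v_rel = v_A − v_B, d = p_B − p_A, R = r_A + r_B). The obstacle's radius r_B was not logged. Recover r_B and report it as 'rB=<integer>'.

m = -36504
d = (-15, -16);  v_rel = (0, 13),  |v_rel|² = 169
v_rel×d = (0)·(-16) − (13)·(-15) = 195
since m = R²·169 − 195²:  R² = (38025 + -36504) / 169 = 9
R = √9 = 3  ⇒  r_B = 3 − 1 = 2

rB=2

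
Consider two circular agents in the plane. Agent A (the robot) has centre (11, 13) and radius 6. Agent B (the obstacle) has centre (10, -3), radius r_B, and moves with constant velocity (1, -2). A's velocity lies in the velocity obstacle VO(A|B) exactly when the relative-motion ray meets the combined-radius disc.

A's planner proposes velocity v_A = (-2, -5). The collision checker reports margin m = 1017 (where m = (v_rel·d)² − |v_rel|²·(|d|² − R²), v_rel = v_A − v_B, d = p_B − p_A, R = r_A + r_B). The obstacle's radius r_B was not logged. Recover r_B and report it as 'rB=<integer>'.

m = 1017
d = (-1, -16);  v_rel = (-3, -3),  |v_rel|² = 18
v_rel×d = (-3)·(-16) − (-3)·(-1) = 45
since m = R²·18 − 45²:  R² = (2025 + 1017) / 18 = 169
R = √169 = 13  ⇒  r_B = 13 − 6 = 7

rB=7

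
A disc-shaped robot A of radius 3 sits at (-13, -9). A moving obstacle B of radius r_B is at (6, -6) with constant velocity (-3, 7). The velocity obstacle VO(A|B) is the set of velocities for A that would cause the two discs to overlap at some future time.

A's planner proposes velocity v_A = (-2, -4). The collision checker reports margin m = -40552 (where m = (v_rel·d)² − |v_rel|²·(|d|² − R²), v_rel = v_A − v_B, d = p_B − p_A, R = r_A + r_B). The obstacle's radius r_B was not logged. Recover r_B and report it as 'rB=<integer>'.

m = -40552
d = (19, 3);  v_rel = (1, -11),  |v_rel|² = 122
v_rel×d = (1)·(3) − (-11)·(19) = 212
since m = R²·122 − 212²:  R² = (44944 + -40552) / 122 = 36
R = √36 = 6  ⇒  r_B = 6 − 3 = 3

rB=3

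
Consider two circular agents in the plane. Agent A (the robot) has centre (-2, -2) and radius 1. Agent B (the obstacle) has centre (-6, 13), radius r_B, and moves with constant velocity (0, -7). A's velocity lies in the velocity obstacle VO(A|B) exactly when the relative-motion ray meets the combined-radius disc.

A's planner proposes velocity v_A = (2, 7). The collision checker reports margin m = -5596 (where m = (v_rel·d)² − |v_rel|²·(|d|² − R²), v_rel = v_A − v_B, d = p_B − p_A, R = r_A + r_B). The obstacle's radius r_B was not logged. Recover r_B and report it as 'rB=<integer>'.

m = -5596
d = (-4, 15);  v_rel = (2, 14),  |v_rel|² = 200
v_rel×d = (2)·(15) − (14)·(-4) = 86
since m = R²·200 − 86²:  R² = (7396 + -5596) / 200 = 9
R = √9 = 3  ⇒  r_B = 3 − 1 = 2

rB=2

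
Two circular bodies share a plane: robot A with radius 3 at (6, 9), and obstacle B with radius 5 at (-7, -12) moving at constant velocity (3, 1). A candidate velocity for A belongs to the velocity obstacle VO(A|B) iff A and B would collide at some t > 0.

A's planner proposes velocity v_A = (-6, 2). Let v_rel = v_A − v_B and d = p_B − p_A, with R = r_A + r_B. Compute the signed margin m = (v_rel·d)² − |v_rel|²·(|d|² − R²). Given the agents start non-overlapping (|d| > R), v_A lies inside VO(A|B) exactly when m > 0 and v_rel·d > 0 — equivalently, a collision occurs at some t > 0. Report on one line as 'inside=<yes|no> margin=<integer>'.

d = (-13, -21),  |d|² = 610;  R = 3+5 = 8,  c = 610−8² = 546
v_rel = (-9, 1),  |v_rel|² = 82;  v_rel·d = (-9)·(-13) + (1)·(-21) = 96
82·t² − 192·t + 546 = 0  ⇒  m = 96² − 82·546 = -35556
m = -35556 < 0,  v_rel·d = 96 > 0  ⇒  outside

inside=no margin=-35556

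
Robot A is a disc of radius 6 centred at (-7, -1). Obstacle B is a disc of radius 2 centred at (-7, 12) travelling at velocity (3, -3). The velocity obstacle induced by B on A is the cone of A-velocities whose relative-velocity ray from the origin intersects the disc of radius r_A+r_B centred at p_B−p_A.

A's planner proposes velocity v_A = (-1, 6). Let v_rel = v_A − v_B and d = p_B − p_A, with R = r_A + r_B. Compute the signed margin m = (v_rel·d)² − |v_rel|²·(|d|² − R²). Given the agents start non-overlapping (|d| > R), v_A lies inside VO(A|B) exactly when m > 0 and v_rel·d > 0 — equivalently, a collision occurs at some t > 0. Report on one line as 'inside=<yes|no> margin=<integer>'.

d = (0, 13),  |d|² = 169;  R = 6+2 = 8,  c = 169−8² = 105
v_rel = (-4, 9),  |v_rel|² = 97;  v_rel·d = (-4)·(0) + (9)·(13) = 117
97·t² − 234·t + 105 = 0  ⇒  m = 117² − 97·105 = 3504
m = 3504 > 0,  v_rel·d = 117 > 0  ⇒  inside

inside=yes margin=3504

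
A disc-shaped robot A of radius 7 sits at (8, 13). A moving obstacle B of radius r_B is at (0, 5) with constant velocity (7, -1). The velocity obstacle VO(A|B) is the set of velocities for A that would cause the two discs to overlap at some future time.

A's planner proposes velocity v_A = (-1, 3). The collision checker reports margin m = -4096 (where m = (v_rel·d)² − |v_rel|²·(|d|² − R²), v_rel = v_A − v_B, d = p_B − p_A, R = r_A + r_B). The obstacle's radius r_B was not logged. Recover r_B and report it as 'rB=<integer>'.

m = -4096
d = (-8, -8);  v_rel = (-8, 4),  |v_rel|² = 80
v_rel×d = (-8)·(-8) − (4)·(-8) = 96
since m = R²·80 − 96²:  R² = (9216 + -4096) / 80 = 64
R = √64 = 8  ⇒  r_B = 8 − 7 = 1

rB=1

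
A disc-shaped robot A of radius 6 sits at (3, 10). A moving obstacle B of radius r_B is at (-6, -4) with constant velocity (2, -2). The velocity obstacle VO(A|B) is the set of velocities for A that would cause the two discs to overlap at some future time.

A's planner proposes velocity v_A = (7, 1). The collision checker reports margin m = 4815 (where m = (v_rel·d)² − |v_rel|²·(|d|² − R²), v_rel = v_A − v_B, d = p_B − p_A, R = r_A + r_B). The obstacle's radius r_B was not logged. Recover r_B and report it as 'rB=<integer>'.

m = 4815
d = (-9, -14);  v_rel = (5, 3),  |v_rel|² = 34
v_rel×d = (5)·(-14) − (3)·(-9) = -43
since m = R²·34 − (-43)²:  R² = (1849 + 4815) / 34 = 196
R = √196 = 14  ⇒  r_B = 14 − 6 = 8

rB=8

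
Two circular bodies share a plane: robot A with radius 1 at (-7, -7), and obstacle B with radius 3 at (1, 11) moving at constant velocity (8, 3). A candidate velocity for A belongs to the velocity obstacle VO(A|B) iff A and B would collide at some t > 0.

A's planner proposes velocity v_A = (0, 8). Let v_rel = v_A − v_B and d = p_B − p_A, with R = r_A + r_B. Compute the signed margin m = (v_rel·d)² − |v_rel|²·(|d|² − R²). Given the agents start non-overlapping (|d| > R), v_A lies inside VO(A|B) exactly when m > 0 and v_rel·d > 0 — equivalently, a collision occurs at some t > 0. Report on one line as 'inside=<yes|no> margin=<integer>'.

d = (8, 18),  |d|² = 388;  R = 1+3 = 4,  c = 388−4² = 372
v_rel = (-8, 5),  |v_rel|² = 89;  v_rel·d = (-8)·(8) + (5)·(18) = 26
89·t² − 52·t + 372 = 0  ⇒  m = 26² − 89·372 = -32432
m = -32432 < 0,  v_rel·d = 26 > 0  ⇒  outside

inside=no margin=-32432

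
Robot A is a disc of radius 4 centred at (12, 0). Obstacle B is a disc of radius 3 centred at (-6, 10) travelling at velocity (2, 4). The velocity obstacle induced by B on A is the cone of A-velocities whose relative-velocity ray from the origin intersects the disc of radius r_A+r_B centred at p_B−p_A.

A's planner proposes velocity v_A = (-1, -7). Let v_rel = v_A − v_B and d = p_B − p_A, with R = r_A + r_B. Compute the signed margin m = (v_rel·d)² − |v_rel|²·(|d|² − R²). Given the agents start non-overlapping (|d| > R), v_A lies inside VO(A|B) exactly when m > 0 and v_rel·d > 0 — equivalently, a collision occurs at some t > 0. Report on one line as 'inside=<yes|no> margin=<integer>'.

d = (-18, 10),  |d|² = 424;  R = 4+3 = 7,  c = 424−7² = 375
v_rel = (-3, -11),  |v_rel|² = 130;  v_rel·d = (-3)·(-18) + (-11)·(10) = -56
130·t² + 112·t + 375 = 0  ⇒  m = (-56)² − 130·375 = -45614
m = -45614 < 0,  v_rel·d = -56 < 0  ⇒  outside

inside=no margin=-45614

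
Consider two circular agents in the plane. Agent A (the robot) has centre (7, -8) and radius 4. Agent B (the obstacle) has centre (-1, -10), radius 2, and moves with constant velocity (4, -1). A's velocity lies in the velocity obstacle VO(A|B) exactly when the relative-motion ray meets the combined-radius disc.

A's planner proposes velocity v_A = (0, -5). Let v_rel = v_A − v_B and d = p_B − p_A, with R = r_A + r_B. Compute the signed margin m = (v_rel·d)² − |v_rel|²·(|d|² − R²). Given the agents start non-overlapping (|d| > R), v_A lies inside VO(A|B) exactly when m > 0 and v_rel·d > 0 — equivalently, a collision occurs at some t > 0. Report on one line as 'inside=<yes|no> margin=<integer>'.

d = (-8, -2),  |d|² = 68;  R = 4+2 = 6,  c = 68−6² = 32
v_rel = (-4, -4),  |v_rel|² = 32;  v_rel·d = (-4)·(-8) + (-4)·(-2) = 40
32·t² − 80·t + 32 = 0  ⇒  m = 40² − 32·32 = 576
m = 576 > 0,  v_rel·d = 40 > 0  ⇒  inside

inside=yes margin=576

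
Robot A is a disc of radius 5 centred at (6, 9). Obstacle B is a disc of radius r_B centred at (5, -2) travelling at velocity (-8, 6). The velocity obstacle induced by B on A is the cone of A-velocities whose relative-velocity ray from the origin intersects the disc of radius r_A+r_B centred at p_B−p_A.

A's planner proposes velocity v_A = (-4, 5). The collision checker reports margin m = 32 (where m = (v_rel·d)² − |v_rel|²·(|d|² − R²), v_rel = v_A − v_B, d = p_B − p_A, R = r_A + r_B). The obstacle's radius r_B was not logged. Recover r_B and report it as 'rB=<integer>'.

m = 32
d = (-1, -11);  v_rel = (4, -1),  |v_rel|² = 17
v_rel×d = (4)·(-11) − (-1)·(-1) = -45
since m = R²·17 − (-45)²:  R² = (2025 + 32) / 17 = 121
R = √121 = 11  ⇒  r_B = 11 − 5 = 6

rB=6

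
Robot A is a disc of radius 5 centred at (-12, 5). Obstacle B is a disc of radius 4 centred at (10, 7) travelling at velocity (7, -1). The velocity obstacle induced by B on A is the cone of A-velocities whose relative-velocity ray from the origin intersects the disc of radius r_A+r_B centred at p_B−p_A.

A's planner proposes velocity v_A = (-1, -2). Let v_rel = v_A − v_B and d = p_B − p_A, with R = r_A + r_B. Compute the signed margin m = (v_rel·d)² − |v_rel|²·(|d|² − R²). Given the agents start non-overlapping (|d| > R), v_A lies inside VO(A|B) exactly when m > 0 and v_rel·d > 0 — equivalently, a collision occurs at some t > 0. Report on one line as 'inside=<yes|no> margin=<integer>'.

d = (22, 2),  |d|² = 488;  R = 5+4 = 9,  c = 488−9² = 407
v_rel = (-8, -1),  |v_rel|² = 65;  v_rel·d = (-8)·(22) + (-1)·(2) = -178
65·t² + 356·t + 407 = 0  ⇒  m = (-178)² − 65·407 = 5229
m = 5229 > 0,  v_rel·d = -178 < 0  ⇒  outside

inside=no margin=5229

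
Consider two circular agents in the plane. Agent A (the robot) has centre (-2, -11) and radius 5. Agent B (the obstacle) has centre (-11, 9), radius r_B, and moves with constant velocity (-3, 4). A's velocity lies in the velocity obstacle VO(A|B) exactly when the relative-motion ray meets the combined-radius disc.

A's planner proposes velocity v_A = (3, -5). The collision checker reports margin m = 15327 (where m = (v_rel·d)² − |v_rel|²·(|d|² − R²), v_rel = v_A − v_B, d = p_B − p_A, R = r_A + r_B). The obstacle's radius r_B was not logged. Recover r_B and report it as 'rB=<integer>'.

m = 15327
d = (-9, 20);  v_rel = (6, -9),  |v_rel|² = 117
v_rel×d = (6)·(20) − (-9)·(-9) = 39
since m = R²·117 − 39²:  R² = (1521 + 15327) / 117 = 144
R = √144 = 12  ⇒  r_B = 12 − 5 = 7

rB=7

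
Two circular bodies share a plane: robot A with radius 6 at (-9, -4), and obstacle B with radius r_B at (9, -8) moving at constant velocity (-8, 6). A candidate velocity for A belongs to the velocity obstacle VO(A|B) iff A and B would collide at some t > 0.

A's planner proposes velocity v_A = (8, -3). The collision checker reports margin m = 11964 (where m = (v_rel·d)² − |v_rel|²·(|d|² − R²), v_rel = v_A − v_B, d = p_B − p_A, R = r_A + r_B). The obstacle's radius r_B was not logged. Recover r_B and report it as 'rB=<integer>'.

m = 11964
d = (18, -4);  v_rel = (16, -9),  |v_rel|² = 337
v_rel×d = (16)·(-4) − (-9)·(18) = 98
since m = R²·337 − 98²:  R² = (9604 + 11964) / 337 = 64
R = √64 = 8  ⇒  r_B = 8 − 6 = 2

rB=2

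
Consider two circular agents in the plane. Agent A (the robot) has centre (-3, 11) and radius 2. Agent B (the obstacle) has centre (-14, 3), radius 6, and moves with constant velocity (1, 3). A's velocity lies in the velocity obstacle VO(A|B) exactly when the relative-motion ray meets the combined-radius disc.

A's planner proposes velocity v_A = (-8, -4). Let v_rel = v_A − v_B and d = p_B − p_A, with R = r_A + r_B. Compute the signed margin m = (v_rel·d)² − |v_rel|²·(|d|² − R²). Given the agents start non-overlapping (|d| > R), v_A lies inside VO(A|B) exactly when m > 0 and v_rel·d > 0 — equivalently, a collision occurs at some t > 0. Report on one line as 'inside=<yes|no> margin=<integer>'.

d = (-11, -8),  |d|² = 185;  R = 2+6 = 8,  c = 185−8² = 121
v_rel = (-9, -7),  |v_rel|² = 130;  v_rel·d = (-9)·(-11) + (-7)·(-8) = 155
130·t² − 310·t + 121 = 0  ⇒  m = 155² − 130·121 = 8295
m = 8295 > 0,  v_rel·d = 155 > 0  ⇒  inside

inside=yes margin=8295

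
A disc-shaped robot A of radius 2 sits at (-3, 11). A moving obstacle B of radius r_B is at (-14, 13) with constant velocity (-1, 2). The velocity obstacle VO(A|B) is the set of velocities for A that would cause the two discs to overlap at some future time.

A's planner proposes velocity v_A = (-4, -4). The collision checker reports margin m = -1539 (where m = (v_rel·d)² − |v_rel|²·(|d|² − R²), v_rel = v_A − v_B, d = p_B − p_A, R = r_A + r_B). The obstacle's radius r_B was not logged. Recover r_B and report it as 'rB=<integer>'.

m = -1539
d = (-11, 2);  v_rel = (-3, -6),  |v_rel|² = 45
v_rel×d = (-3)·(2) − (-6)·(-11) = -72
since m = R²·45 − (-72)²:  R² = (5184 + -1539) / 45 = 81
R = √81 = 9  ⇒  r_B = 9 − 2 = 7

rB=7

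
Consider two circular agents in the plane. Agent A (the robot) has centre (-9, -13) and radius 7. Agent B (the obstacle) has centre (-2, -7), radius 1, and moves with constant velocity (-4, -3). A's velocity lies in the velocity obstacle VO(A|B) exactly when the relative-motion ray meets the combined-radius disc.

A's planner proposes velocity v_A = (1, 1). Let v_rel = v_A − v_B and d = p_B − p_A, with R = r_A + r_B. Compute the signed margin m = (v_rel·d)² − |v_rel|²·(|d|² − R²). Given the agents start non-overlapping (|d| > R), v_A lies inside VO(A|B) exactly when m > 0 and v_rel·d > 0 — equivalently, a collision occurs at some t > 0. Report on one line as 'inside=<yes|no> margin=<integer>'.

d = (7, 6),  |d|² = 85;  R = 7+1 = 8,  c = 85−8² = 21
v_rel = (5, 4),  |v_rel|² = 41;  v_rel·d = (5)·(7) + (4)·(6) = 59
41·t² − 118·t + 21 = 0  ⇒  m = 59² − 41·21 = 2620
m = 2620 > 0,  v_rel·d = 59 > 0  ⇒  inside

inside=yes margin=2620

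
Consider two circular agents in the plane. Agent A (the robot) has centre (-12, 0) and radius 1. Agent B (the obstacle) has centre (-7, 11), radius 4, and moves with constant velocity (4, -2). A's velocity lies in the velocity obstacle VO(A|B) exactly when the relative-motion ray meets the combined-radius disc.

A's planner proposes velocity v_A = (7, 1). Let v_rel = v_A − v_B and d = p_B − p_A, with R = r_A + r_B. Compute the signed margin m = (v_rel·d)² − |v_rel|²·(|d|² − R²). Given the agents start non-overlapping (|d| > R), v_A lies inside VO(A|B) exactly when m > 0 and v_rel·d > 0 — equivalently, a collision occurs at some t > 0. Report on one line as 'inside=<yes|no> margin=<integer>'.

d = (5, 11),  |d|² = 146;  R = 1+4 = 5,  c = 146−5² = 121
v_rel = (3, 3),  |v_rel|² = 18;  v_rel·d = (3)·(5) + (3)·(11) = 48
18·t² − 96·t + 121 = 0  ⇒  m = 48² − 18·121 = 126
m = 126 > 0,  v_rel·d = 48 > 0  ⇒  inside

inside=yes margin=126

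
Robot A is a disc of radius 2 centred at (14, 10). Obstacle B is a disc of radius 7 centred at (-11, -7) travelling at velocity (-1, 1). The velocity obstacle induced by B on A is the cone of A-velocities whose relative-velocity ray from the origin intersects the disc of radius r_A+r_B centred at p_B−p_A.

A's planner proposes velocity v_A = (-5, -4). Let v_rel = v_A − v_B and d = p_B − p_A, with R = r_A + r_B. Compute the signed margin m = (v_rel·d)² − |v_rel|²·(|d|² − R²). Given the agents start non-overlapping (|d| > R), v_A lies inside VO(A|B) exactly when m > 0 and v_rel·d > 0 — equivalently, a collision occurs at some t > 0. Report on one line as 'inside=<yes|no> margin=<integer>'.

d = (-25, -17),  |d|² = 914;  R = 2+7 = 9,  c = 914−9² = 833
v_rel = (-4, -5),  |v_rel|² = 41;  v_rel·d = (-4)·(-25) + (-5)·(-17) = 185
41·t² − 370·t + 833 = 0  ⇒  m = 185² − 41·833 = 72
m = 72 > 0,  v_rel·d = 185 > 0  ⇒  inside

inside=yes margin=72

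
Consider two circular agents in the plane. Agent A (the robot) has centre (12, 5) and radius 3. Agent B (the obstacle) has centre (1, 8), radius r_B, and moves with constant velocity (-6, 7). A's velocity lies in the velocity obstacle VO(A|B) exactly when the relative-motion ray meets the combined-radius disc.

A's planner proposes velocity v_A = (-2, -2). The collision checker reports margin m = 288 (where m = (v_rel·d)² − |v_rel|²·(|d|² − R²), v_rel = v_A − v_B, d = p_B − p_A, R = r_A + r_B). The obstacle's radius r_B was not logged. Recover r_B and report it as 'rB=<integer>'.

m = 288
d = (-11, 3);  v_rel = (4, -9),  |v_rel|² = 97
v_rel×d = (4)·(3) − (-9)·(-11) = -87
since m = R²·97 − (-87)²:  R² = (7569 + 288) / 97 = 81
R = √81 = 9  ⇒  r_B = 9 − 3 = 6

rB=6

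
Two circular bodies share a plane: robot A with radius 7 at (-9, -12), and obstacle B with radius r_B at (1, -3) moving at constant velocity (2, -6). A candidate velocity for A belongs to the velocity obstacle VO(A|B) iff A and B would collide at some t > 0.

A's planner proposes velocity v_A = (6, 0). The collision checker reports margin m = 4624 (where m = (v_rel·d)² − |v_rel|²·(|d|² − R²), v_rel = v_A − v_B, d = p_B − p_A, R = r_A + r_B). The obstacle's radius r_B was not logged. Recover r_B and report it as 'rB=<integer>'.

m = 4624
d = (10, 9);  v_rel = (4, 6),  |v_rel|² = 52
v_rel×d = (4)·(9) − (6)·(10) = -24
since m = R²·52 − (-24)²:  R² = (576 + 4624) / 52 = 100
R = √100 = 10  ⇒  r_B = 10 − 7 = 3

rB=3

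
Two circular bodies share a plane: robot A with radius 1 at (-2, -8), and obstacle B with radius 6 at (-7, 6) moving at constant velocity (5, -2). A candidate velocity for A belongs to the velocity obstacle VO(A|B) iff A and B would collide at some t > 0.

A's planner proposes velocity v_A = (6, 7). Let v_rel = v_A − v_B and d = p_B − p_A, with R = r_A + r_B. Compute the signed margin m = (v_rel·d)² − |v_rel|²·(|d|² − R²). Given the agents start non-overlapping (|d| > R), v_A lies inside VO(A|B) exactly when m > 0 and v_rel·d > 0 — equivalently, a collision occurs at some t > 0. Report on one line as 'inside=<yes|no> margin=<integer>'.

d = (-5, 14),  |d|² = 221;  R = 1+6 = 7,  c = 221−7² = 172
v_rel = (1, 9),  |v_rel|² = 82;  v_rel·d = (1)·(-5) + (9)·(14) = 121
82·t² − 242·t + 172 = 0  ⇒  m = 121² − 82·172 = 537
m = 537 > 0,  v_rel·d = 121 > 0  ⇒  inside

inside=yes margin=537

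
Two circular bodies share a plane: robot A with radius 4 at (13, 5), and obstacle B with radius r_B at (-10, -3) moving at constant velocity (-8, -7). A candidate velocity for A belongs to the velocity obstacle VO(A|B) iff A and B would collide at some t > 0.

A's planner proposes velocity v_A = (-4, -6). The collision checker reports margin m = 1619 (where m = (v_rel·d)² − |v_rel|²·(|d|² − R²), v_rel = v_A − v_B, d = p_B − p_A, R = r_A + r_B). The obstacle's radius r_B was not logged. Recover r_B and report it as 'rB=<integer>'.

m = 1619
d = (-23, -8);  v_rel = (4, 1),  |v_rel|² = 17
v_rel×d = (4)·(-8) − (1)·(-23) = -9
since m = R²·17 − (-9)²:  R² = (81 + 1619) / 17 = 100
R = √100 = 10  ⇒  r_B = 10 − 4 = 6

rB=6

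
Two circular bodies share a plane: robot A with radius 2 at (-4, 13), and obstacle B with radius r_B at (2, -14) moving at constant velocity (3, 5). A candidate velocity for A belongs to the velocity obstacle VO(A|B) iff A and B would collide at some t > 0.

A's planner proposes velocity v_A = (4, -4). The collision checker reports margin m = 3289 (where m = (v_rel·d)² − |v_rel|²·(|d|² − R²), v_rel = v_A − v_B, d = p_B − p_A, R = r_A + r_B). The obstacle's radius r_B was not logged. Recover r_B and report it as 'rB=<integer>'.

m = 3289
d = (6, -27);  v_rel = (1, -9),  |v_rel|² = 82
v_rel×d = (1)·(-27) − (-9)·(6) = 27
since m = R²·82 − 27²:  R² = (729 + 3289) / 82 = 49
R = √49 = 7  ⇒  r_B = 7 − 2 = 5

rB=5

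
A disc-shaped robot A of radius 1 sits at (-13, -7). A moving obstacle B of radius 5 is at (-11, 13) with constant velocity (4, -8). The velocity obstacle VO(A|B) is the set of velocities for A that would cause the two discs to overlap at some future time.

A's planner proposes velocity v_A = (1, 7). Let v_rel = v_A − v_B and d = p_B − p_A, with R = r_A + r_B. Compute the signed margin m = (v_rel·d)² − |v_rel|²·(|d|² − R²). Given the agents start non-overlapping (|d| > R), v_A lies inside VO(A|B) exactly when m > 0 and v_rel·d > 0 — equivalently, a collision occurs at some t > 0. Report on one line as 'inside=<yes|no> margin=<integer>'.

d = (2, 20),  |d|² = 404;  R = 1+5 = 6,  c = 404−6² = 368
v_rel = (-3, 15),  |v_rel|² = 234;  v_rel·d = (-3)·(2) + (15)·(20) = 294
234·t² − 588·t + 368 = 0  ⇒  m = 294² − 234·368 = 324
m = 324 > 0,  v_rel·d = 294 > 0  ⇒  inside

inside=yes margin=324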